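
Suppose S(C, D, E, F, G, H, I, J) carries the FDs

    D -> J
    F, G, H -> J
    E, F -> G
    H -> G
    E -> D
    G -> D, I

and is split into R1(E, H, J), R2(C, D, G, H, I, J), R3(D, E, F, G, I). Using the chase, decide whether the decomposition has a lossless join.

No

Chase test. Columns are C, D, E, F, G, H, I, J; row i has aⱼ where attribute j ∈ Ri, else bᵢⱼ.
Initial tableau (one row per fragment):
  row 1: b11 b12 a3 b14 b15 a6 b17 a8
  row 2: a1 a2 b23 b24 a5 a6 a7 a8
  row 3: b31 a2 a3 a4 a5 b36 a7 b38
Rows 2 and 3 agree on D; apply D→J and equate their J entries.
Rows 1 and 2 agree on H; apply H→G and equate their G entries.
Rows 1 and 3 agree on E; apply E→D and equate their D entries.
Rows 1 and 2 agree on G; apply G→D, I and equate their D, I entries.
No row becomes fully distinguished — the join is lossy.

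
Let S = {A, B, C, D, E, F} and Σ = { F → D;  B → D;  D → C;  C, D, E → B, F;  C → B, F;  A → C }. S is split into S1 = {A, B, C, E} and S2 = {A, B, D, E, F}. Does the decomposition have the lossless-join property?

Common attributes: S1 ∩ S2 = {A, B, E}.
Closure of {A, B, E}: B → D applies, adding D; D → C applies, adding C; C, D, E → B, F applies, adding F. So (A, B, E)⁺ = {A, B, C, D, E, F}.
This closure contains every attribute of S1, so S1 ∩ S2 → S1. The join is lossless.

Yes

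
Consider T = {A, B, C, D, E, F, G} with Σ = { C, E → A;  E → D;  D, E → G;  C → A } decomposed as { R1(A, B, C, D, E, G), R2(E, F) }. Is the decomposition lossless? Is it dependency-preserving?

lossy but dependency-preserving

Lossless test: (E)⁺ = {D, E, G}, which is a superkey of neither fragment — lossy.
Dependency preservation: every FD's attributes lie within a single fragment, so each can be enforced locally — preserved.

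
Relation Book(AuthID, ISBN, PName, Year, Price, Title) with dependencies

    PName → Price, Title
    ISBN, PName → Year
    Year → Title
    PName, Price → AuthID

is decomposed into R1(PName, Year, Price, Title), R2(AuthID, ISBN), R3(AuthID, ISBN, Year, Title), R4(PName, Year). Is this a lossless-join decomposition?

No

Chase test. Columns are AuthID, ISBN, PName, Year, Price, Title; row i has aⱼ where attribute j ∈ Ri, else bᵢⱼ.
Initial tableau (one row per fragment):
  row 1: b11 b12 a3 a4 a5 a6
  row 2: a1 a2 b23 b24 b25 b26
  row 3: a1 a2 b33 a4 b35 a6
  row 4: b41 b42 a3 a4 b45 b46
Rows 1 and 4 agree on PName; apply PName→Price, Title and equate their Price, Title entries.
Rows 1 and 4 agree on PName, Price; apply PName, Price→AuthID and equate their AuthID entries.
No row becomes fully distinguished — the join is lossy.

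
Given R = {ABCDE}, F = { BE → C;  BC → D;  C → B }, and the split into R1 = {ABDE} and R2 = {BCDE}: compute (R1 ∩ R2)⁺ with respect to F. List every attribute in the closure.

BCDE

R1 ∩ R2 = {BDE}.
BE → C applies, adding C
Closure: {BCDE}.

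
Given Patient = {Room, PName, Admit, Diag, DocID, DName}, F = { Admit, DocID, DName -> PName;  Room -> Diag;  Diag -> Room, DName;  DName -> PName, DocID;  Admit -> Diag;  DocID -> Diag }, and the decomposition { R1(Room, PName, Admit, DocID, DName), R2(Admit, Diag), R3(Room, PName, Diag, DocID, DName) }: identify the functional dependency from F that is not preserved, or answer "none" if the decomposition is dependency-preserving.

Admit, DocID, DName → PName lies within R1.
Room → Diag lies within R3.
Diag → Room, DName lies within R3.
DName → PName, DocID lies within R1.
Admit → Diag lies within R2.
DocID → Diag lies within R3.
Every dependency is enforceable on the fragments, so the decomposition is dependency-preserving.

none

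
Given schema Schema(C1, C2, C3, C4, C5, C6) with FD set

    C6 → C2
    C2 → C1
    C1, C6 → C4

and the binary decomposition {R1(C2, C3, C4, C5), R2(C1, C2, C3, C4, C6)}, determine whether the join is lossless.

No

Common attributes: R1 ∩ R2 = {C2, C3, C4}.
Closure of {C2, C3, C4}: C2 → C1 applies, adding C1. So (C2, C3, C4)⁺ = {C1, C2, C3, C4}.
The closure contains neither all of R1 = {C2, C3, C4, C5} nor all of R2 = {C1, C2, C3, C4, C6}, so the common attributes are not a superkey of either fragment. The join is lossy.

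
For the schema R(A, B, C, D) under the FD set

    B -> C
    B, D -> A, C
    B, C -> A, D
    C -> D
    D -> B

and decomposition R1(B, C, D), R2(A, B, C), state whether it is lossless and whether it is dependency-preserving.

lossless and dependency-preserving

Lossless test: (B, C)⁺ = {A, B, C, D}, which contains all of one fragment — lossless.
Dependency preservation: B, D → A, C; B, C → A, D are not contained in any single fragment, but the restricted closure of each left-hand side across the fragments still reaches the right-hand side; the remaining FDs each lie inside some fragment. All dependencies are preserved.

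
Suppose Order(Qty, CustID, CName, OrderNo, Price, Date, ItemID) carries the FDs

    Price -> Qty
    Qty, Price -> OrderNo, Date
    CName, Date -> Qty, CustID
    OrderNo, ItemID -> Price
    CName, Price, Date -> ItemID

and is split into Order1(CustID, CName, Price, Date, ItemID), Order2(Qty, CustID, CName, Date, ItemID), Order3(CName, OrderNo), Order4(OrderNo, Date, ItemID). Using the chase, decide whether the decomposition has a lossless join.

No

Chase test. Columns are Qty, CustID, CName, OrderNo, Price, Date, ItemID; row i has aⱼ where attribute j ∈ Orderi, else bᵢⱼ.
Initial tableau (one row per fragment):
  row 1: b11 a2 a3 b14 a5 a6 a7
  row 2: a1 a2 a3 b24 b25 a6 a7
  row 3: b31 b32 a3 a4 b35 b36 b37
  row 4: b41 b42 b43 a4 b45 a6 a7
Rows 1 and 2 agree on CName, Date; apply CName, Date→Qty, CustID and equate their Qty, CustID entries.
No row becomes fully distinguished — the join is lossy.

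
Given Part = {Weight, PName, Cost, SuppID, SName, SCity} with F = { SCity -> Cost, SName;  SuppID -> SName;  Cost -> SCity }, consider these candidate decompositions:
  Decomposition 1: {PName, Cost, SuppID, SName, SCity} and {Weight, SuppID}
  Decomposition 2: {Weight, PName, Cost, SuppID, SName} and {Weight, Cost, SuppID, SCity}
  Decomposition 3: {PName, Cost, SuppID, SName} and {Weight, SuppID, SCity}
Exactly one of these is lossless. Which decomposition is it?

Decomposition 2

Decomposition 1: common = {SuppID}, closure = {SuppID, SName} → lossy.
Decomposition 2: common = {Weight, Cost, SuppID}, closure = {Weight, Cost, SuppID, SName, SCity} → lossless.
Decomposition 3: common = {SuppID}, closure = {SuppID, SName} → lossy.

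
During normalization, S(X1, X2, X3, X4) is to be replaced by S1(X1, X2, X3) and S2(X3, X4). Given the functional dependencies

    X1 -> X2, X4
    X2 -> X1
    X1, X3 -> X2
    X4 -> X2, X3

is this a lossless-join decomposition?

No

Common attributes: S1 ∩ S2 = {X3}.
No dependency enlarges {X3}, so (X3)⁺ = {X3}.
The closure contains neither all of S1 = {X1, X2, X3} nor all of S2 = {X3, X4}, so the common attributes are not a superkey of either fragment. The join is lossy.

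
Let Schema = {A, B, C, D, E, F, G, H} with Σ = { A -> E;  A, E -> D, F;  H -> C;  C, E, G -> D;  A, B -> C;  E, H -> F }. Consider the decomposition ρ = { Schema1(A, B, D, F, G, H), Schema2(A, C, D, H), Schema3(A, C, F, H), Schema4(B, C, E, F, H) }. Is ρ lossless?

Chase test. Columns are A, B, C, D, E, F, G, H; row i has aⱼ where attribute j ∈ Schemai, else bᵢⱼ.
Initial tableau (one row per fragment):
  row 1: a1 a2 b13 a4 b15 a6 a7 a8
  row 2: a1 b22 a3 a4 b25 b26 b27 a8
  row 3: a1 b32 a3 b34 b35 a6 b37 a8
  row 4: b41 a2 a3 b44 a5 a6 b47 a8
Rows 1 and 2 agree on A; apply A→E and equate their E entries.
Rows 1 and 3 agree on A; apply A→E and equate their E entries.
Rows 1 and 2 agree on A, E; apply A, E→D, F and equate their D, F entries.
Rows 1 and 3 agree on A, E; apply A, E→D, F and equate their D, F entries.
Rows 1 and 2 agree on H; apply H→C and equate their C entries.
No row becomes fully distinguished — the join is lossy.

No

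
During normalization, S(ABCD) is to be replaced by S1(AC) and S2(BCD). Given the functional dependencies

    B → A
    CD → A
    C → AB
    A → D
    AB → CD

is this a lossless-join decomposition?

Yes

Common attributes: S1 ∩ S2 = {C}.
Closure of {C}: C → AB applies, adding AB; A → D applies, adding D. So (C)⁺ = {ABCD}.
This closure contains every attribute of S1, so S1 ∩ S2 → S1. The join is lossless.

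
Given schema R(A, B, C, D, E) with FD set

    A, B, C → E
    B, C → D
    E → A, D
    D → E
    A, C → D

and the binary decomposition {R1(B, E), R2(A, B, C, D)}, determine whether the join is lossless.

No

Common attributes: R1 ∩ R2 = {B}.
No dependency enlarges {B}, so (B)⁺ = {B}.
The closure contains neither all of R1 = {B, E} nor all of R2 = {A, B, C, D}, so the common attributes are not a superkey of either fragment. The join is lossy.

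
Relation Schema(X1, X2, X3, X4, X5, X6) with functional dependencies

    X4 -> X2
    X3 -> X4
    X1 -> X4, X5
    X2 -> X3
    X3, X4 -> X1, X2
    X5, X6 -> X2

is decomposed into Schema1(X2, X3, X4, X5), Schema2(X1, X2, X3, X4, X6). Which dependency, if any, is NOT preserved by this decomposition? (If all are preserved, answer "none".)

X5, X6 -> X2

Check X5, X6 → X2: no single fragment contains all of {X2, X5, X6}, and the restricted closure of {X5, X6} across the fragments never reaches {X2}.
X4 → X2 is preserved.
X3 → X4 is preserved.
X1 → X4, X5 is preserved.
X2 → X3 is preserved.
X3, X4 → X1, X2 is preserved.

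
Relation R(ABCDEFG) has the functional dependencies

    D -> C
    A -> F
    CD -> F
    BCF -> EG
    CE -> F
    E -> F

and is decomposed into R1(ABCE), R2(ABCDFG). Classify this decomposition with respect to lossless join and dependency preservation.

lossless but not dependency-preserving

Lossless test: (ABC)⁺ = {ABCEFG}, which contains all of one fragment — lossless.
Dependency preservation: the restricted closure of {BCF} across the fragments never reaches {EG}, so BCF → EG cannot be enforced without a join — not preserved.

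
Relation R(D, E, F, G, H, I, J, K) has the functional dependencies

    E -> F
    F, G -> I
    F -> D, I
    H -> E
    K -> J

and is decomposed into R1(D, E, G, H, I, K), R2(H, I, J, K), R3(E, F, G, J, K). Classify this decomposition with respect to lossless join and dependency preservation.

Lossless test (chase): Rows 1 and 3 agree on E; apply E→F and equate their F entries. Rows 1 and 3 agree on F, G; apply F, G→I and equate their I entries. Rows 1 and 3 agree on F; apply F→D, I and equate their D, I entries. Rows 1 and 2 agree on H; apply H→E and equate their E entries. Rows 1 and 2 agree on K; apply K→J and equate their J entries. Rows 1 and 2 agree on E; apply E→F and equate their F entries. Rows 1 and 2 agree on F; apply F→D, I and equate their D, I entries. Row 1 is now all distinguished symbols — the join is lossless.
Dependency preservation: the restricted closure of {F, G} across the fragments never reaches {I}, so F, G → I cannot be enforced without a join — not preserved.

lossless but not dependency-preserving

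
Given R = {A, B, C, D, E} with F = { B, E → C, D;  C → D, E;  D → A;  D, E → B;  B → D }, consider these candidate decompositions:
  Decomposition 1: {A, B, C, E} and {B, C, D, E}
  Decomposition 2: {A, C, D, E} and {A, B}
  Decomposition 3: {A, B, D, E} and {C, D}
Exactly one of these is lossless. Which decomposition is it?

Decomposition 1

Decomposition 1: common = {B, C, E}, closure = {A, B, C, D, E} → lossless.
Decomposition 2: common = {A}, closure = {A} → lossy.
Decomposition 3: common = {D}, closure = {A, D} → lossy.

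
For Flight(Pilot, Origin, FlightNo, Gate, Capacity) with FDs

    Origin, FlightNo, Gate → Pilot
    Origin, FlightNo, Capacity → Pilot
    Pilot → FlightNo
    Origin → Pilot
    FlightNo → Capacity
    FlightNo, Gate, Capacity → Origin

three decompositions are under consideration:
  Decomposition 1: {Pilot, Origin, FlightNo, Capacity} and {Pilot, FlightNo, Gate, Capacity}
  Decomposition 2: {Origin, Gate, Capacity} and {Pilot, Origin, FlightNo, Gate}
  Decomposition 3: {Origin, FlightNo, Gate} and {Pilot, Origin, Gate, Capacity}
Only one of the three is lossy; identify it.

Decomposition 1

Decomposition 1: common = {Pilot, FlightNo, Capacity}, closure = {Pilot, FlightNo, Capacity} → lossy.
Decomposition 2: common = {Origin, Gate}, closure = {Pilot, Origin, FlightNo, Gate, Capacity} → lossless.
Decomposition 3: common = {Origin, Gate}, closure = {Pilot, Origin, FlightNo, Gate, Capacity} → lossless.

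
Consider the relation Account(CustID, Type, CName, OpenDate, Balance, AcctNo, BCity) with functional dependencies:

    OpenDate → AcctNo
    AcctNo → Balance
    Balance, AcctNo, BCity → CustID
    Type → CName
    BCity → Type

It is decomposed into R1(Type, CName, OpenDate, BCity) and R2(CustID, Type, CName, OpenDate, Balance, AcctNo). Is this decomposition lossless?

Common attributes: R1 ∩ R2 = {Type, CName, OpenDate}.
Closure of {Type, CName, OpenDate}: OpenDate → AcctNo applies, adding AcctNo; AcctNo → Balance applies, adding Balance. So (Type, CName, OpenDate)⁺ = {Type, CName, OpenDate, Balance, AcctNo}.
The closure contains neither all of R1 = {Type, CName, OpenDate, BCity} nor all of R2 = {CustID, Type, CName, OpenDate, Balance, AcctNo}, so the common attributes are not a superkey of either fragment. The join is lossy.

No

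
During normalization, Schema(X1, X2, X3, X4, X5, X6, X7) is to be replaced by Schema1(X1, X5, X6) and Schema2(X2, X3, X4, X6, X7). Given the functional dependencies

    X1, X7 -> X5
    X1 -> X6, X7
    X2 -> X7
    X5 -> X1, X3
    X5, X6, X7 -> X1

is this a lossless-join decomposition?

Common attributes: Schema1 ∩ Schema2 = {X6}.
No dependency enlarges {X6}, so (X6)⁺ = {X6}.
The closure contains neither all of Schema1 = {X1, X5, X6} nor all of Schema2 = {X2, X3, X4, X6, X7}, so the common attributes are not a superkey of either fragment. The join is lossy.

No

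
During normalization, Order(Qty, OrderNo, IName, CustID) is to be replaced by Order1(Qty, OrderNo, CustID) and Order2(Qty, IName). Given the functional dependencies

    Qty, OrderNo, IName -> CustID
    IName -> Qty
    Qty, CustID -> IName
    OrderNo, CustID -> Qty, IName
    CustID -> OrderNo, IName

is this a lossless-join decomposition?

Common attributes: Order1 ∩ Order2 = {Qty}.
No dependency enlarges {Qty}, so (Qty)⁺ = {Qty}.
The closure contains neither all of Order1 = {Qty, OrderNo, CustID} nor all of Order2 = {Qty, IName}, so the common attributes are not a superkey of either fragment. The join is lossy.

No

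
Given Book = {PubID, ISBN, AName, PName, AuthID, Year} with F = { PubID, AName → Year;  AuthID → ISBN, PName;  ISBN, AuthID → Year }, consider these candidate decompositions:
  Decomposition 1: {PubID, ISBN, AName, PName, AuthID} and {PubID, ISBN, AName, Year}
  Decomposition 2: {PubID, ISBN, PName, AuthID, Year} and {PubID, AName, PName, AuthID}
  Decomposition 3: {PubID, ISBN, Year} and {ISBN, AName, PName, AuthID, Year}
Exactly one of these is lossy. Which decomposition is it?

Decomposition 3

Decomposition 1: common = {PubID, ISBN, AName}, closure = {PubID, ISBN, AName, Year} → lossless.
Decomposition 2: common = {PubID, PName, AuthID}, closure = {PubID, ISBN, PName, AuthID, Year} → lossless.
Decomposition 3: common = {ISBN, Year}, closure = {ISBN, Year} → lossy.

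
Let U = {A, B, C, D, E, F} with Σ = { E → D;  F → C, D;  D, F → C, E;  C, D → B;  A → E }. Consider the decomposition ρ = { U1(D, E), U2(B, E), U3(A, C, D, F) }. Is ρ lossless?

No

Chase test. Columns are A, B, C, D, E, F; row i has aⱼ where attribute j ∈ Ui, else bᵢⱼ.
Initial tableau (one row per fragment):
  row 1: b11 b12 b13 a4 a5 b16
  row 2: b21 a2 b23 b24 a5 b26
  row 3: a1 b32 a3 a4 b35 a6
Rows 1 and 2 agree on E; apply E→D and equate their D entries.
No row becomes fully distinguished — the join is lossy.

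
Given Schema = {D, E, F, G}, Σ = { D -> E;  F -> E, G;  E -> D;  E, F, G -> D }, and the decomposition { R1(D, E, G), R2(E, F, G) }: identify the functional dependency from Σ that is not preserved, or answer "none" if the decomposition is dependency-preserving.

D → E lies within R1.
F → E, G lies within R2.
E → D lies within R1.
E, F, G → D: restricted closure across fragments reaches D.
Every dependency is enforceable on the fragments, so the decomposition is dependency-preserving.

none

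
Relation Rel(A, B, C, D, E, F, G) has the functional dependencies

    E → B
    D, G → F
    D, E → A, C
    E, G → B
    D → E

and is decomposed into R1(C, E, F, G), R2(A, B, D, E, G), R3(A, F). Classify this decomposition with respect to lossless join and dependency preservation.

lossy and not dependency-preserving

Lossless test (chase): Rows 1 and 2 agree on E; apply E→B and equate their B entries. No row becomes fully distinguished — the join is lossy.
Dependency preservation: the restricted closure of {D, G} across the fragments never reaches {F}, so D, G → F cannot be enforced without a join — not preserved.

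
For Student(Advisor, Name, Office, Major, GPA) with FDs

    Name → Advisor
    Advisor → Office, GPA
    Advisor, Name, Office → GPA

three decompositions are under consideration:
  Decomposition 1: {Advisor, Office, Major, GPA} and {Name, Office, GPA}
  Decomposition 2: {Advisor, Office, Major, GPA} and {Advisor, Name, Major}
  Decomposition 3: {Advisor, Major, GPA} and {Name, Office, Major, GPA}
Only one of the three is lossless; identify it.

Decomposition 1: common = {Office, GPA}, closure = {Office, GPA} → lossy.
Decomposition 2: common = {Advisor, Major}, closure = {Advisor, Office, Major, GPA} → lossless.
Decomposition 3: common = {Major, GPA}, closure = {Major, GPA} → lossy.

Decomposition 2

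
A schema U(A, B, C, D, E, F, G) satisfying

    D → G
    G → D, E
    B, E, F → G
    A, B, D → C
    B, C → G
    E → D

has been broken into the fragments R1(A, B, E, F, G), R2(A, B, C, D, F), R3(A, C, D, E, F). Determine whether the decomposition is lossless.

Chase test. Columns are A, B, C, D, E, F, G; row i has aⱼ where attribute j ∈ Ri, else bᵢⱼ.
Initial tableau (one row per fragment):
  row 1: a1 a2 b13 b14 a5 a6 a7
  row 2: a1 a2 a3 a4 b25 a6 b27
  row 3: a1 b32 a3 a4 a5 a6 b37
Rows 2 and 3 agree on D; apply D→G and equate their G entries.
Rows 2 and 3 agree on G; apply G→D, E and equate their D, E entries.
Rows 1 and 2 agree on B, E, F; apply B, E, F→G and equate their G entries.
Rows 1 and 2 agree on E; apply E→D and equate their D entries.
Rows 1 and 2 agree on A, B, D; apply A, B, D→C and equate their C entries.
Row 1 is now all distinguished symbols — the join is lossless.

Yes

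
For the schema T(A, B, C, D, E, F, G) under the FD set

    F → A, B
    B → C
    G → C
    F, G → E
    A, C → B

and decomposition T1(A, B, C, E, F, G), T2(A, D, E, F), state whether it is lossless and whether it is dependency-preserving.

Lossless test: (A, E, F)⁺ = {A, B, C, E, F}, which is a superkey of neither fragment — lossy.
Dependency preservation: every FD's attributes lie within a single fragment, so each can be enforced locally — preserved.

lossy but dependency-preserving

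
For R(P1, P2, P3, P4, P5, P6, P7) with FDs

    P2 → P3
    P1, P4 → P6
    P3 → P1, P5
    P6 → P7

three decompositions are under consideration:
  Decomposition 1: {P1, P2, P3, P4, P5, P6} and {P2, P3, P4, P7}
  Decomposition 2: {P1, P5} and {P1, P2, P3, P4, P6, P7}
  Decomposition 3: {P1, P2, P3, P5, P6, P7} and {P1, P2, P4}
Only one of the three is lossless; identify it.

Decomposition 1: common = {P2, P3, P4}, closure = {P1, P2, P3, P4, P5, P6, P7} → lossless.
Decomposition 2: common = {P1}, closure = {P1} → lossy.
Decomposition 3: common = {P1, P2}, closure = {P1, P2, P3, P5} → lossy.

Decomposition 1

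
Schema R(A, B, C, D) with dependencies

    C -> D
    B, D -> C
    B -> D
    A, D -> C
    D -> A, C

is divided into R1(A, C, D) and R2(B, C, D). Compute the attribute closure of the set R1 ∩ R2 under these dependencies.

A, C, D

R1 ∩ R2 = {C, D}.
D → A, C applies, adding A
Closure: {A, C, D}.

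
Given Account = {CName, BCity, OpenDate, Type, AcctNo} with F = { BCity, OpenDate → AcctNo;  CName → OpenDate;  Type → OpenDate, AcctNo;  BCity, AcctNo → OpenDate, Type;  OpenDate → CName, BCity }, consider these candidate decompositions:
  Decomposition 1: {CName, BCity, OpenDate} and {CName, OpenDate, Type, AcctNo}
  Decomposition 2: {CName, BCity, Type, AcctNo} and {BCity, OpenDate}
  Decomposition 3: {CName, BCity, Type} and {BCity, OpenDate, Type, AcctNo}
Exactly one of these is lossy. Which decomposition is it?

Decomposition 2

Decomposition 1: common = {CName, OpenDate}, closure = {CName, BCity, OpenDate, Type, AcctNo} → lossless.
Decomposition 2: common = {BCity}, closure = {BCity} → lossy.
Decomposition 3: common = {BCity, Type}, closure = {CName, BCity, OpenDate, Type, AcctNo} → lossless.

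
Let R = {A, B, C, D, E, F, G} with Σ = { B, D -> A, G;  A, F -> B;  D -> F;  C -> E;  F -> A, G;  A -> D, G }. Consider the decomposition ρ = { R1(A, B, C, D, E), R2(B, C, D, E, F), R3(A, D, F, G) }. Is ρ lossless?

Chase test. Columns are A, B, C, D, E, F, G; row i has aⱼ where attribute j ∈ Ri, else bᵢⱼ.
Initial tableau (one row per fragment):
  row 1: a1 a2 a3 a4 a5 b16 b17
  row 2: b21 a2 a3 a4 a5 a6 b27
  row 3: a1 b32 b33 a4 b35 a6 a7
Rows 1 and 2 agree on B, D; apply B, D→A, G and equate their A, G entries.
Rows 2 and 3 agree on A, F; apply A, F→B and equate their B entries.
Rows 1 and 2 agree on D; apply D→F and equate their F entries.
Rows 1 and 3 agree on F; apply F→A, G and equate their A, G entries.
Row 1 is now all distinguished symbols — the join is lossless.

Yes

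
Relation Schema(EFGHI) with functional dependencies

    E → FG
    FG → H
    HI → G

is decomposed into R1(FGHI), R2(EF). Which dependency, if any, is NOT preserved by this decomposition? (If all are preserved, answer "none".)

E → FG

Check E → FG: no single fragment contains all of {EFG}, and the restricted closure of {E} across the fragments never reaches {FG}.
FG → H is preserved.
HI → G is preserved.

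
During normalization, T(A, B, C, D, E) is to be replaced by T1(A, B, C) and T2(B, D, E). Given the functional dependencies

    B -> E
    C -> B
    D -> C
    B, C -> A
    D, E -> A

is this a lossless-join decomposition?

No

Common attributes: T1 ∩ T2 = {B}.
Closure of {B}: B → E applies, adding E. So (B)⁺ = {B, E}.
The closure contains neither all of T1 = {A, B, C} nor all of T2 = {B, D, E}, so the common attributes are not a superkey of either fragment. The join is lossy.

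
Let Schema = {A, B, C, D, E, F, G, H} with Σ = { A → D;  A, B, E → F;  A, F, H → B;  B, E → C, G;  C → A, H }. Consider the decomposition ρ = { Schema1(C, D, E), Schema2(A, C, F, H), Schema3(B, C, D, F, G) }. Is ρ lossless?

No

Chase test. Columns are A, B, C, D, E, F, G, H; row i has aⱼ where attribute j ∈ Schemai, else bᵢⱼ.
Initial tableau (one row per fragment):
  row 1: b11 b12 a3 a4 a5 b16 b17 b18
  row 2: a1 b22 a3 b24 b25 a6 b27 a8
  row 3: b31 a2 a3 a4 b35 a6 a7 b38
Rows 1 and 2 agree on C; apply C→A, H and equate their A, H entries.
Rows 1 and 3 agree on C; apply C→A, H and equate their A, H entries.
Rows 1 and 2 agree on A; apply A→D and equate their D entries.
Rows 2 and 3 agree on A, F, H; apply A, F, H→B and equate their B entries.
No row becomes fully distinguished — the join is lossy.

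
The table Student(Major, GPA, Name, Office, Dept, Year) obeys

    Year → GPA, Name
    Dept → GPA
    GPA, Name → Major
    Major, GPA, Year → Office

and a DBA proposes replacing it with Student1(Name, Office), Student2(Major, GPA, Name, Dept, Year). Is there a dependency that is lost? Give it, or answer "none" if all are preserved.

Check Major, GPA, Year → Office: no single fragment contains all of {Major, GPA, Office, Year}, and the restricted closure of {Major, GPA, Year} across the fragments never reaches {Office}.
Year → GPA, Name is preserved.
Dept → GPA is preserved.
GPA, Name → Major is preserved.

Major, GPA, Year → Office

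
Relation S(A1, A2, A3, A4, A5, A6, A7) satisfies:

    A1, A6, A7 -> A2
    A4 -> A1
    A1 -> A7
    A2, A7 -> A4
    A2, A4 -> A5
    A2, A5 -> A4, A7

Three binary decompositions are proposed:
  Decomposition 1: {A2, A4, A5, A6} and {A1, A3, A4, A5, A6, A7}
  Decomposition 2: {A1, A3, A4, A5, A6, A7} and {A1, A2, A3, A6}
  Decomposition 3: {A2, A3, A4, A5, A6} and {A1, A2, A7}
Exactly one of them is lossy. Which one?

Decomposition 1: common = {A4, A5, A6}, closure = {A1, A2, A4, A5, A6, A7} → lossless.
Decomposition 2: common = {A1, A3, A6}, closure = {A1, A2, A3, A4, A5, A6, A7} → lossless.
Decomposition 3: common = {A2}, closure = {A2} → lossy.

Decomposition 3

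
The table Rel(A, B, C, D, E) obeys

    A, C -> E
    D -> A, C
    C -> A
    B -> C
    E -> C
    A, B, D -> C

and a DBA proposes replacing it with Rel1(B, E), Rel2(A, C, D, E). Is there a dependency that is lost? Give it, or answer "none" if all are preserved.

A, C → E lies within Rel2.
D → A, C lies within Rel2.
C → A lies within Rel2.
B → C: restricted closure across fragments reaches C.
E → C lies within Rel2.
A, B, D → C: restricted closure across fragments reaches C.
Every dependency is enforceable on the fragments, so the decomposition is dependency-preserving.

none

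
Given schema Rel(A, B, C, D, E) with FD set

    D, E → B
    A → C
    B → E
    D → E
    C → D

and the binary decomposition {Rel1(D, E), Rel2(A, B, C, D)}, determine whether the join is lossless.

Yes

Common attributes: Rel1 ∩ Rel2 = {D}.
Closure of {D}: D → E applies, adding E; D, E → B applies, adding B. So (D)⁺ = {B, D, E}.
This closure contains every attribute of Rel1, so Rel1 ∩ Rel2 → Rel1. The join is lossless.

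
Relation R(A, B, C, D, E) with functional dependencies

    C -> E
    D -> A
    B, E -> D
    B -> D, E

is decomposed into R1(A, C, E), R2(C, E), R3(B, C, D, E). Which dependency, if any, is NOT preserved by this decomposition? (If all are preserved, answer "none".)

D -> A

Check D → A: no single fragment contains all of {A, D}, and the restricted closure of {D} across the fragments never reaches {A}.
C → E is preserved.
B, E → D is preserved.
B → D, E is preserved.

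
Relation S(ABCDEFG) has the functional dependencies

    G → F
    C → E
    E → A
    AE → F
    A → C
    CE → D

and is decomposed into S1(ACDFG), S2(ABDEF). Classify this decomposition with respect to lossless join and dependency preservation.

Lossless test: (ADF)⁺ = {ACDEF}, which is a superkey of neither fragment — lossy.
Dependency preservation: C → E; CE → D are not contained in any single fragment, but the restricted closure of each left-hand side across the fragments still reaches the right-hand side; the remaining FDs each lie inside some fragment. All dependencies are preserved.

lossy but dependency-preserving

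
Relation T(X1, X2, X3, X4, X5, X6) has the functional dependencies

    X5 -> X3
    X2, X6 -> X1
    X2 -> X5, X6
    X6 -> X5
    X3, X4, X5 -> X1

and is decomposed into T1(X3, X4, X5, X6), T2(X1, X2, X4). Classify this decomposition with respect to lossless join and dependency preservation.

Lossless test: (X4)⁺ = {X4}, which is a superkey of neither fragment — lossy.
Dependency preservation: the restricted closure of {X2} across the fragments never reaches {X5, X6}, so X2 → X5, X6 cannot be enforced without a join — not preserved.

lossy and not dependency-preserving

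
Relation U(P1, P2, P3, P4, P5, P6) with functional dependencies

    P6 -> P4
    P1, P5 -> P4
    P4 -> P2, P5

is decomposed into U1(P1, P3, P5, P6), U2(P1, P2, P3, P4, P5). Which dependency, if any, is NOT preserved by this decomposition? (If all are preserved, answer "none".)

P6 -> P4

Check P6 → P4: no single fragment contains all of {P4, P6}, and the restricted closure of {P6} across the fragments never reaches {P4}.
P1, P5 → P4 is preserved.
P4 → P2, P5 is preserved.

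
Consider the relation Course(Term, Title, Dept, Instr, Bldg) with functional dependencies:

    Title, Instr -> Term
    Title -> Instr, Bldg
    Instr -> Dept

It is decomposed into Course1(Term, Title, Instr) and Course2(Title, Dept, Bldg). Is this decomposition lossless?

Common attributes: Course1 ∩ Course2 = {Title}.
Closure of {Title}: Title → Instr, Bldg applies, adding Instr, Bldg; Instr → Dept applies, adding Dept; Title, Instr → Term applies, adding Term. So (Title)⁺ = {Term, Title, Dept, Instr, Bldg}.
This closure contains every attribute of Course1, so Course1 ∩ Course2 → Course1. The join is lossless.

Yes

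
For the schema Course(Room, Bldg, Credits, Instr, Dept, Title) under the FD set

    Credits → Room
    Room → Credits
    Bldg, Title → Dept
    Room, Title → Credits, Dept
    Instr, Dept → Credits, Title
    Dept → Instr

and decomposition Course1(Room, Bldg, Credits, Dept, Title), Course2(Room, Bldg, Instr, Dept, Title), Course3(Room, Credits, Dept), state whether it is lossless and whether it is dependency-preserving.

Lossless test (chase): Rows 1 and 2 agree on Room; apply Room→Credits and equate their Credits entries. Rows 1 and 2 agree on Dept; apply Dept→Instr and equate their Instr entries. Rows 1 and 3 agree on Dept; apply Dept→Instr and equate their Instr entries. Rows 1 and 3 agree on Instr, Dept; apply Instr, Dept→Credits, Title and equate their Credits, Title entries. Row 1 is now all distinguished symbols — the join is lossless.
Dependency preservation: Instr, Dept → Credits, Title is not contained in any single fragment, but the restricted closure of its left-hand side across the fragments still reaches the right-hand side; the remaining FDs each lie inside some fragment. All dependencies are preserved.

lossless and dependency-preserving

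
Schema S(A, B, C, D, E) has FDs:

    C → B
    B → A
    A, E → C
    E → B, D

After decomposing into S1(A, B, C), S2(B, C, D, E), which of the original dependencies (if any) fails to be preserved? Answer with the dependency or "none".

none

C → B lies within S1.
B → A lies within S1.
A, E → C: restricted closure across fragments reaches C.
E → B, D lies within S2.
Every dependency is enforceable on the fragments, so the decomposition is dependency-preserving.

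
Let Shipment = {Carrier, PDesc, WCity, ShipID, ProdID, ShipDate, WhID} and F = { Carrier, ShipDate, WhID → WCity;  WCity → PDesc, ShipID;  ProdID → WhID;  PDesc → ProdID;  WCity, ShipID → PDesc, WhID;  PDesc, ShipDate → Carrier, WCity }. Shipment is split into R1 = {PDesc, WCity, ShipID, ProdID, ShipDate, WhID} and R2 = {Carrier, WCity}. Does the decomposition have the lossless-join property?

Common attributes: R1 ∩ R2 = {WCity}.
Closure of {WCity}: WCity → PDesc, ShipID applies, adding PDesc, ShipID; PDesc → ProdID applies, adding ProdID; WCity, ShipID → PDesc, WhID applies, adding WhID. So (WCity)⁺ = {PDesc, WCity, ShipID, ProdID, WhID}.
The closure contains neither all of R1 = {PDesc, WCity, ShipID, ProdID, ShipDate, WhID} nor all of R2 = {Carrier, WCity}, so the common attributes are not a superkey of either fragment. The join is lossy.

No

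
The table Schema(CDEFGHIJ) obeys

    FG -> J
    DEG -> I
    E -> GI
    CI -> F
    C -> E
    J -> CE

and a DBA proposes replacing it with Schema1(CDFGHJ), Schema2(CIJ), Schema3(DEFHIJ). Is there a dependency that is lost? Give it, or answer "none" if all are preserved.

Check E → GI: no single fragment contains all of {EGI}, and the restricted closure of {E} across the fragments never reaches {GI}.
FG → J is preserved.
DEG → I is preserved.
CI → F is preserved.
C → E is preserved.
J → CE is preserved.

E -> GI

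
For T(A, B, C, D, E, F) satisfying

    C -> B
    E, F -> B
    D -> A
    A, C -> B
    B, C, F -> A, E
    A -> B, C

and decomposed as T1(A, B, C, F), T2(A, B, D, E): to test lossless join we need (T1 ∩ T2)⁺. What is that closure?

T1 ∩ T2 = {A, B}.
A → B, C applies, adding C
Closure: {A, B, C}.

A, B, C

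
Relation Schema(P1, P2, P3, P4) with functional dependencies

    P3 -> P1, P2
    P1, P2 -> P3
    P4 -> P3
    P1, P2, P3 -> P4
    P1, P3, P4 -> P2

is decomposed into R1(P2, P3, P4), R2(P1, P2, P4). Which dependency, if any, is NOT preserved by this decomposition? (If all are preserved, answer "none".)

P3 → P1, P2: restricted closure across fragments reaches P1, P2.
P1, P2 → P3: restricted closure across fragments reaches P3.
P4 → P3 lies within R1.
P1, P2, P3 → P4: restricted closure across fragments reaches P4.
P1, P3, P4 → P2: restricted closure across fragments reaches P2.
Every dependency is enforceable on the fragments, so the decomposition is dependency-preserving.

none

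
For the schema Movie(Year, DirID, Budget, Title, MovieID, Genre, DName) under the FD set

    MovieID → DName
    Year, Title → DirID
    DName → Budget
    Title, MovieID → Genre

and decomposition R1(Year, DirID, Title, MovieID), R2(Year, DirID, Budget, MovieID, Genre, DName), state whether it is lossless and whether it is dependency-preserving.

Lossless test: (Year, DirID, MovieID)⁺ = {Year, DirID, Budget, MovieID, DName}, which is a superkey of neither fragment — lossy.
Dependency preservation: the restricted closure of {Title, MovieID} across the fragments never reaches {Genre}, so Title, MovieID → Genre cannot be enforced without a join — not preserved.

lossy and not dependency-preserving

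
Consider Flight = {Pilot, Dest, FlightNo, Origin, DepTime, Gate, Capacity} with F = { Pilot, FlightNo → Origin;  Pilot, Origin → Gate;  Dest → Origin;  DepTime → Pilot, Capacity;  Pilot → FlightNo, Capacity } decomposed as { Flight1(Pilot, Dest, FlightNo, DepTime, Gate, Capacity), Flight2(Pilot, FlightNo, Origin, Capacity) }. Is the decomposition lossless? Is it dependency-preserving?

lossless but not dependency-preserving

Lossless test: (Pilot, FlightNo, Capacity)⁺ = {Pilot, FlightNo, Origin, Gate, Capacity}, which contains all of one fragment — lossless.
Dependency preservation: the restricted closure of {Dest} across the fragments never reaches {Origin}, so Dest → Origin cannot be enforced without a join — not preserved.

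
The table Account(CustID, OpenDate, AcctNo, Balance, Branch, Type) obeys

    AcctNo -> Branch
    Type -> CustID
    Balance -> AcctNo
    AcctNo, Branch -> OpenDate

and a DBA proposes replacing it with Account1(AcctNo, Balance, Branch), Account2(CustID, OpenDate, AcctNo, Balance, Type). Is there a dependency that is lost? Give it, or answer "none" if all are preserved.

none

AcctNo → Branch lies within Account1.
Type → CustID lies within Account2.
Balance → AcctNo lies within Account1.
AcctNo, Branch → OpenDate: restricted closure across fragments reaches OpenDate.
Every dependency is enforceable on the fragments, so the decomposition is dependency-preserving.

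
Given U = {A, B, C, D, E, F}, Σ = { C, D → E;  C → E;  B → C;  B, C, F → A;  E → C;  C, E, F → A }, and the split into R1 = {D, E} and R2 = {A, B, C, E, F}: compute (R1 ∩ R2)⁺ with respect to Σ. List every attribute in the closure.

R1 ∩ R2 = {E}.
E → C applies, adding C
Closure: {C, E}.

C, E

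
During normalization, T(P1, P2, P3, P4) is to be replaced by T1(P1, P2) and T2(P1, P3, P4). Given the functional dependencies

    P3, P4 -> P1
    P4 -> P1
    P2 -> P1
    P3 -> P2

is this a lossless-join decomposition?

Common attributes: T1 ∩ T2 = {P1}.
No dependency enlarges {P1}, so (P1)⁺ = {P1}.
The closure contains neither all of T1 = {P1, P2} nor all of T2 = {P1, P3, P4}, so the common attributes are not a superkey of either fragment. The join is lossy.

No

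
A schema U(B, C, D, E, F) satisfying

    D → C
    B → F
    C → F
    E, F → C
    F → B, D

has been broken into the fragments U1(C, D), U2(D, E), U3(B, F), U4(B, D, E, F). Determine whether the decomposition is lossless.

Chase test. Columns are B, C, D, E, F; row i has aⱼ where attribute j ∈ Ui, else bᵢⱼ.
Initial tableau (one row per fragment):
  row 1: b11 a2 a3 b14 b15
  row 2: b21 b22 a3 a4 b25
  row 3: a1 b32 b33 b34 a5
  row 4: a1 b42 a3 a4 a5
Rows 1 and 2 agree on D; apply D→C and equate their C entries.
Rows 1 and 4 agree on D; apply D→C and equate their C entries.
Rows 1 and 2 agree on C; apply C→F and equate their F entries.
Rows 1 and 4 agree on C; apply C→F and equate their F entries.
Rows 1 and 2 agree on F; apply F→B, D and equate their B, D entries.
Rows 1 and 3 agree on F; apply F→B, D and equate their B, D entries.
Rows 1 and 3 agree on D; apply D→C and equate their C entries.
Row 2 is now all distinguished symbols — the join is lossless.

Yes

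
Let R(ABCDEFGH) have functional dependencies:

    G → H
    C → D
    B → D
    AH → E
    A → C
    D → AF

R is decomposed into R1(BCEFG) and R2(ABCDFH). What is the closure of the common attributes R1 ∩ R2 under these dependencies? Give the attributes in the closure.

R1 ∩ R2 = {BCF}.
C → D applies, adding D
D → AF applies, adding A
Closure: {ABCDF}.

ABCDF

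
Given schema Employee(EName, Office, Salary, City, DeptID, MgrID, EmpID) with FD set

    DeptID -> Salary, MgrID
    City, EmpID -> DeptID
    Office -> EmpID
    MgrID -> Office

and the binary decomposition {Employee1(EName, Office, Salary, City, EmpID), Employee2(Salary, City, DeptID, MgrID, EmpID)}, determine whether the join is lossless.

Common attributes: Employee1 ∩ Employee2 = {Salary, City, EmpID}.
Closure of {Salary, City, EmpID}: City, EmpID → DeptID applies, adding DeptID; DeptID → Salary, MgrID applies, adding MgrID; MgrID → Office applies, adding Office. So (Salary, City, EmpID)⁺ = {Office, Salary, City, DeptID, MgrID, EmpID}.
This closure contains every attribute of Employee2, so Employee1 ∩ Employee2 → Employee2. The join is lossless.

Yes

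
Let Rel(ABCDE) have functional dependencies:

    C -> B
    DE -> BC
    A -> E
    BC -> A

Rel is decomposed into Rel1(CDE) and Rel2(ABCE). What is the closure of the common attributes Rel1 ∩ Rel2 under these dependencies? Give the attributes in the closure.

ABCE

Rel1 ∩ Rel2 = {CE}.
C → B applies, adding B
BC → A applies, adding A
Closure: {ABCE}.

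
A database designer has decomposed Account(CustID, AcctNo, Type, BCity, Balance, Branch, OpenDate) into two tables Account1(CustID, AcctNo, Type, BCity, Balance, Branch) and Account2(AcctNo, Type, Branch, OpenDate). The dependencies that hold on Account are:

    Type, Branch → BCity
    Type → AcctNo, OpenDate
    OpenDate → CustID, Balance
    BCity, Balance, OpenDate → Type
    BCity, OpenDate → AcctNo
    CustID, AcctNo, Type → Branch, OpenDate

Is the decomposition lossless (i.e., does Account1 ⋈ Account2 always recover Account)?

Yes

Common attributes: Account1 ∩ Account2 = {AcctNo, Type, Branch}.
Closure of {AcctNo, Type, Branch}: Type, Branch → BCity applies, adding BCity; Type → AcctNo, OpenDate applies, adding OpenDate; OpenDate → CustID, Balance applies, adding CustID, Balance. So (AcctNo, Type, Branch)⁺ = {CustID, AcctNo, Type, BCity, Balance, Branch, OpenDate}.
This closure contains every attribute of Account1, so Account1 ∩ Account2 → Account1. The join is lossless.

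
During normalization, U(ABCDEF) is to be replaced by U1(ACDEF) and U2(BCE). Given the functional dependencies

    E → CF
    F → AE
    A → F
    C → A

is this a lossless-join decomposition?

Common attributes: U1 ∩ U2 = {CE}.
Closure of {CE}: E → CF applies, adding F; F → AE applies, adding A. So (CE)⁺ = {ACEF}.
The closure contains neither all of U1 = {ACDEF} nor all of U2 = {BCE}, so the common attributes are not a superkey of either fragment. The join is lossy.

No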